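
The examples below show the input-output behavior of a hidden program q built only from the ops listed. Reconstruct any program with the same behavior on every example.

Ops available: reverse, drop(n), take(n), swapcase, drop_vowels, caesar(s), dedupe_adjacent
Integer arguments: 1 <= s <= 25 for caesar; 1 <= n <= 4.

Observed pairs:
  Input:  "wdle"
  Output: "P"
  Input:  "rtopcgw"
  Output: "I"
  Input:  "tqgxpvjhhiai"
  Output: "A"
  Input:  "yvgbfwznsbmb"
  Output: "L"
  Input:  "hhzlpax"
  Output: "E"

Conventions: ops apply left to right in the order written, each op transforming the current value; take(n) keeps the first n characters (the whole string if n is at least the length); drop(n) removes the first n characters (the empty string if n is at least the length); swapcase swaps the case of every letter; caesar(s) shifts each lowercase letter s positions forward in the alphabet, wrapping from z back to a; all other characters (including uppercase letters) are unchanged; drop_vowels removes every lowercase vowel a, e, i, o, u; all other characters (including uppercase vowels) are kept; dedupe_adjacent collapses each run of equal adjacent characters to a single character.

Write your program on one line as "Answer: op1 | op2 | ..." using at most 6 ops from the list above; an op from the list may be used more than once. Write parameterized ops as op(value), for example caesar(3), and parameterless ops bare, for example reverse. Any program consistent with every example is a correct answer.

reverse | take(4) | caesar(19) | drop(3) | swapcase

Check, running the answer program on each example:
  "wdle" -> "eldw" -> "eldw" -> "xewp" -> "p" -> "P"
  "rtopcgw" -> "wgcpotr" -> "wgcp" -> "pzvi" -> "i" -> "I"
  "tqgxpvjhhiai" -> "iaihhjvpxgqt" -> "iaih" -> "btba" -> "a" -> "A"
  "yvgbfwznsbmb" -> "bmbsnzwfbgvy" -> "bmbs" -> "uful" -> "l" -> "L"
  "hhzlpax" -> "xaplzhh" -> "xapl" -> "qtie" -> "e" -> "E"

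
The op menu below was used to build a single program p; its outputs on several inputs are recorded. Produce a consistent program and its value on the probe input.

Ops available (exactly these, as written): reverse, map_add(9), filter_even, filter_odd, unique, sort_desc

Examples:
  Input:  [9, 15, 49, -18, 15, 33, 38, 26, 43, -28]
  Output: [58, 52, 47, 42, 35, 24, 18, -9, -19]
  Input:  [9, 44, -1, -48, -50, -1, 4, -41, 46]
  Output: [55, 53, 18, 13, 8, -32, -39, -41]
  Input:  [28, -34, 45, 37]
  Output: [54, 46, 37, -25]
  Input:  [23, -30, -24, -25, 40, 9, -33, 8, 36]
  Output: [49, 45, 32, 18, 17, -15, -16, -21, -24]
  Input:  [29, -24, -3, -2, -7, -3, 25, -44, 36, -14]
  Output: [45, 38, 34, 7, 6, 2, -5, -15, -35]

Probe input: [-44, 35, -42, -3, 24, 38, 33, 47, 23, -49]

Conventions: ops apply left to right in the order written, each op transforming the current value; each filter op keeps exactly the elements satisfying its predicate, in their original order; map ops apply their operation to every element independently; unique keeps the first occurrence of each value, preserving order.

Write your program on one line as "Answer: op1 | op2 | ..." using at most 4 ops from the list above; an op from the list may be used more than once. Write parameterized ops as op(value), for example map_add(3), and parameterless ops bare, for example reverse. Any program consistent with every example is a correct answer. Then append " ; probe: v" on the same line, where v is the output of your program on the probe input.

map_add(9) | sort_desc | unique ; probe: [56, 47, 44, 42, 33, 32, 6, -33, -35, -40]

Check, running the answer program on each example:
  [9, 15, 49, -18, 15, 33, 38, 26, 43, -28] -> [18, 24, 58, -9, 24, 42, 47, 35, 52, -19] -> [58, 52, 47, 42, 35, 24, 24, 18, -9, -19] -> [58, 52, 47, 42, 35, 24, 18, -9, -19]
  [9, 44, -1, -48, -50, -1, 4, -41, 46] -> [18, 53, 8, -39, -41, 8, 13, -32, 55] -> [55, 53, 18, 13, 8, 8, -32, -39, -41] -> [55, 53, 18, 13, 8, -32, -39, -41]
  [28, -34, 45, 37] -> [37, -25, 54, 46] -> [54, 46, 37, -25] -> [54, 46, 37, -25]
  [23, -30, -24, -25, 40, 9, -33, 8, 36] -> [32, -21, -15, -16, 49, 18, -24, 17, 45] -> [49, 45, 32, 18, 17, -15, -16, -21, -24] -> [49, 45, 32, 18, 17, -15, -16, -21, -24]
  [29, -24, -3, -2, -7, -3, 25, -44, 36, -14] -> [38, -15, 6, 7, 2, 6, 34, -35, 45, -5] -> [45, 38, 34, 7, 6, 6, 2, -5, -15, -35] -> [45, 38, 34, 7, 6, 2, -5, -15, -35]
  probe: [-44, 35, -42, -3, 24, 38, 33, 47, 23, -49] -> [-35, 44, -33, 6, 33, 47, 42, 56, 32, -40] -> [56, 47, 44, 42, 33, 32, 6, -33, -35, -40] -> [56, 47, 44, 42, 33, 32, 6, -33, -35, -40]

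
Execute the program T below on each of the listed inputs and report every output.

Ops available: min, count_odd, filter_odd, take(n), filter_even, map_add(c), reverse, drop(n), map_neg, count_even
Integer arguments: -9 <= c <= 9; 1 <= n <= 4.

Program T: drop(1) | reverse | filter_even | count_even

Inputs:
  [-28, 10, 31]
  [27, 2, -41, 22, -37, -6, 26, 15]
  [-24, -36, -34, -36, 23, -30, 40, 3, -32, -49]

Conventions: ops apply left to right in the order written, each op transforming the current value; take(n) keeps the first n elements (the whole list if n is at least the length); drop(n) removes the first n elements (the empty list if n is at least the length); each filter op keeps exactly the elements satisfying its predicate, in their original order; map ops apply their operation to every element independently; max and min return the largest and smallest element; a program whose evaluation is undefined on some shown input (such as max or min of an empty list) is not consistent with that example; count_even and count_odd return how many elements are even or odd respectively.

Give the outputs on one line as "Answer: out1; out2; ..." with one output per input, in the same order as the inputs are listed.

Execution, op by op:
  [-28, 10, 31] -> [10, 31] -> [31, 10] -> [10] -> 1
  [27, 2, -41, 22, -37, -6, 26, 15] -> [2, -41, 22, -37, -6, 26, 15] -> [15, 26, -6, -37, 22, -41, 2] -> [26, -6, 22, 2] -> 4
  [-24, -36, -34, -36, 23, -30, 40, 3, -32, -49] -> [-36, -34, -36, 23, -30, 40, 3, -32, -49] -> [-49, -32, 3, 40, -30, 23, -36, -34, -36] -> [-32, 40, -30, -36, -34, -36] -> 6

1; 4; 6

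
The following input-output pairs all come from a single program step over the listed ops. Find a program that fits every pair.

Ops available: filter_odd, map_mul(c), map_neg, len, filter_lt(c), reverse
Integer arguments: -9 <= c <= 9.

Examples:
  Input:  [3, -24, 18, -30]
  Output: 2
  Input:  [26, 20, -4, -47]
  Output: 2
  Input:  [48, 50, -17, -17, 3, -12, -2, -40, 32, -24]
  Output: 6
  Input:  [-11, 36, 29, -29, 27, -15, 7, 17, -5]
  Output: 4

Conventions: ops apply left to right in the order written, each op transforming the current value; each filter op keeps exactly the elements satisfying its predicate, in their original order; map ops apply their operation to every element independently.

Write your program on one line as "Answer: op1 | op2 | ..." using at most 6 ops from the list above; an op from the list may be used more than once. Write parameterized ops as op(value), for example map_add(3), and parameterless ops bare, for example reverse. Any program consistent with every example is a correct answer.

reverse | map_mul(8) | filter_lt(5) | reverse | map_neg | len

Check, running the answer program on each example:
  [3, -24, 18, -30] -> [-30, 18, -24, 3] -> [-240, 144, -192, 24] -> [-240, -192] -> [-192, -240] -> [192, 240] -> 2
  [26, 20, -4, -47] -> [-47, -4, 20, 26] -> [-376, -32, 160, 208] -> [-376, -32] -> [-32, -376] -> [32, 376] -> 2
  [48, 50, -17, -17, 3, -12, -2, -40, 32, -24] -> [-24, 32, -40, -2, -12, 3, -17, -17, 50, 48] -> [-192, 256, -320, -16, -96, 24, -136, -136, 400, 384] -> [-192, -320, -16, -96, -136, -136] -> [-136, -136, -96, -16, -320, -192] -> [136, 136, 96, 16, 320, 192] -> 6
  [-11, 36, 29, -29, 27, -15, 7, 17, -5] -> [-5, 17, 7, -15, 27, -29, 29, 36, -11] -> [-40, 136, 56, -120, 216, -232, 232, 288, -88] -> [-40, -120, -232, -88] -> [-88, -232, -120, -40] -> [88, 232, 120, 40] -> 4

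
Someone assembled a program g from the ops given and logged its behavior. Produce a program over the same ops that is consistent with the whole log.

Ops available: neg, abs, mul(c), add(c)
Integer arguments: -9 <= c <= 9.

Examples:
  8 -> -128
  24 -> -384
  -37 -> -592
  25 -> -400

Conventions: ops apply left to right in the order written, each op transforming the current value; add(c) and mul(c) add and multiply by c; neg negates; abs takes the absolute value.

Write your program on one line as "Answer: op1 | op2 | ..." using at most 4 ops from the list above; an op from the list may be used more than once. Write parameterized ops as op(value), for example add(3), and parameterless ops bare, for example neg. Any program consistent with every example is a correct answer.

abs | neg | mul(2) | mul(8)

Check, running the answer program on each example:
  8 -> 8 -> -8 -> -16 -> -128
  24 -> 24 -> -24 -> -48 -> -384
  -37 -> 37 -> -37 -> -74 -> -592
  25 -> 25 -> -25 -> -50 -> -400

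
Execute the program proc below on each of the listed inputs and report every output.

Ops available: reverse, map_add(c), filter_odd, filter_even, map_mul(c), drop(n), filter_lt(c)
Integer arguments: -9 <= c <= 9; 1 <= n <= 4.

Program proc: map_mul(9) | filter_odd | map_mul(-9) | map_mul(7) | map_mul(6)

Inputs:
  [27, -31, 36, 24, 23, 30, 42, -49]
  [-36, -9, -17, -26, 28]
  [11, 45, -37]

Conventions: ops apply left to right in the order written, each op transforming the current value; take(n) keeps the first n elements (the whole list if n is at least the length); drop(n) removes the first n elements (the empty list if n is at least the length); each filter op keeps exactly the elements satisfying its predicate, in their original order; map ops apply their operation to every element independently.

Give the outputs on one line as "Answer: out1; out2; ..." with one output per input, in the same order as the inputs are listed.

[-91854, 105462, -78246, 166698]; [30618, 57834]; [-37422, -153090, 125874]

Execution, op by op:
  [27, -31, 36, 24, 23, 30, 42, -49] -> [243, -279, 324, 216, 207, 270, 378, -441] -> [243, -279, 207, -441] -> [-2187, 2511, -1863, 3969] -> [-15309, 17577, -13041, 27783] -> [-91854, 105462, -78246, 166698]
  [-36, -9, -17, -26, 28] -> [-324, -81, -153, -234, 252] -> [-81, -153] -> [729, 1377] -> [5103, 9639] -> [30618, 57834]
  [11, 45, -37] -> [99, 405, -333] -> [99, 405, -333] -> [-891, -3645, 2997] -> [-6237, -25515, 20979] -> [-37422, -153090, 125874]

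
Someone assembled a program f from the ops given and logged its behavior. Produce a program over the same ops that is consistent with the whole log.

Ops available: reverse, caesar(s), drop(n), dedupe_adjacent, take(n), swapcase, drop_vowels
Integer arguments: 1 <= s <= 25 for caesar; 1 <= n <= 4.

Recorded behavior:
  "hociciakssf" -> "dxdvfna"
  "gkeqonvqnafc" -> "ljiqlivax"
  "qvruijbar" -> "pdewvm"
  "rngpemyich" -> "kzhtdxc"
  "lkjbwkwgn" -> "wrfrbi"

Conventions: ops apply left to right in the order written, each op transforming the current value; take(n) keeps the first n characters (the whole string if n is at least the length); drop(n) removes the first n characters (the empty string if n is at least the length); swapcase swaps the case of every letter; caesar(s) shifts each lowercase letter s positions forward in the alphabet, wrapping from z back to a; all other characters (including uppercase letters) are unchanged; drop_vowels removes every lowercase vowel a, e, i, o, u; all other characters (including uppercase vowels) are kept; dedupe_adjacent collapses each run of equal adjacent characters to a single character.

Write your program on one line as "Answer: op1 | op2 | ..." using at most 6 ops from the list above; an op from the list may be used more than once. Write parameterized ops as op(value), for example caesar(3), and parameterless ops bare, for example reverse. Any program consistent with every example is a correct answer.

drop(3) | reverse | caesar(21) | dedupe_adjacent | reverse

Check, running the answer program on each example:
  "hociciakssf" -> "iciakssf" -> "fsskaici" -> "annfvdxd" -> "anfvdxd" -> "dxdvfna"
  "gkeqonvqnafc" -> "qonvqnafc" -> "cfanqvnoq" -> "xavilqijl" -> "xavilqijl" -> "ljiqlivax"
  "qvruijbar" -> "uijbar" -> "rabjiu" -> "mvwedp" -> "mvwedp" -> "pdewvm"
  "rngpemyich" -> "pemyich" -> "hciymep" -> "cxdthzk" -> "cxdthzk" -> "kzhtdxc"
  "lkjbwkwgn" -> "bwkwgn" -> "ngwkwb" -> "ibrfrw" -> "ibrfrw" -> "wrfrbi"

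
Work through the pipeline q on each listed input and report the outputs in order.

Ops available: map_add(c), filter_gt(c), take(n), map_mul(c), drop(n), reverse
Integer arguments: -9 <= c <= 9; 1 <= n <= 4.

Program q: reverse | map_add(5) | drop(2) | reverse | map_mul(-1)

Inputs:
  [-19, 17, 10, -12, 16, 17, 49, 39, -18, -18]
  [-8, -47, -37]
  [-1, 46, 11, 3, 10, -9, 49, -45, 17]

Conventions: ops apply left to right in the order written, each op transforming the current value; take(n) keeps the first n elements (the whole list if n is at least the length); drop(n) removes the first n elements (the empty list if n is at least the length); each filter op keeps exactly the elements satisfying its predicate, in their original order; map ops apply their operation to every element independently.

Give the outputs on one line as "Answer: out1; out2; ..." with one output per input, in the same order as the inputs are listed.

Execution, op by op:
  [-19, 17, 10, -12, 16, 17, 49, 39, -18, -18] -> [-18, -18, 39, 49, 17, 16, -12, 10, 17, -19] -> [-13, -13, 44, 54, 22, 21, -7, 15, 22, -14] -> [44, 54, 22, 21, -7, 15, 22, -14] -> [-14, 22, 15, -7, 21, 22, 54, 44] -> [14, -22, -15, 7, -21, -22, -54, -44]
  [-8, -47, -37] -> [-37, -47, -8] -> [-32, -42, -3] -> [-3] -> [-3] -> [3]
  [-1, 46, 11, 3, 10, -9, 49, -45, 17] -> [17, -45, 49, -9, 10, 3, 11, 46, -1] -> [22, -40, 54, -4, 15, 8, 16, 51, 4] -> [54, -4, 15, 8, 16, 51, 4] -> [4, 51, 16, 8, 15, -4, 54] -> [-4, -51, -16, -8, -15, 4, -54]

[14, -22, -15, 7, -21, -22, -54, -44]; [3]; [-4, -51, -16, -8, -15, 4, -54]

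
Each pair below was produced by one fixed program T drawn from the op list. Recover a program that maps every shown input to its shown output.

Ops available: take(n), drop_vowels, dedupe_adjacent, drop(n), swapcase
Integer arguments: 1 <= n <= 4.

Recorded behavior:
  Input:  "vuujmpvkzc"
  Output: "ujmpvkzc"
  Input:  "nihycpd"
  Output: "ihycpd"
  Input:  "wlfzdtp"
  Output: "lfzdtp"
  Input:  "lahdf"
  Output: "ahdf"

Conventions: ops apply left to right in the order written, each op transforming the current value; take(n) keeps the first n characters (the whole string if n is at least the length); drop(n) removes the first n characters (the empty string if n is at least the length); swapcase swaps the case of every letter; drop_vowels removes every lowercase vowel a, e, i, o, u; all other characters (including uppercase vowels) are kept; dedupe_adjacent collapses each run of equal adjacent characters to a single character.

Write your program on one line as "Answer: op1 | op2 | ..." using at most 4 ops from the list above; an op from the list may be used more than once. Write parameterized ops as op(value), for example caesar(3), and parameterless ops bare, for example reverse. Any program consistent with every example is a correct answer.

swapcase | drop(1) | dedupe_adjacent | swapcase

Check, running the answer program on each example:
  "vuujmpvkzc" -> "VUUJMPVKZC" -> "UUJMPVKZC" -> "UJMPVKZC" -> "ujmpvkzc"
  "nihycpd" -> "NIHYCPD" -> "IHYCPD" -> "IHYCPD" -> "ihycpd"
  "wlfzdtp" -> "WLFZDTP" -> "LFZDTP" -> "LFZDTP" -> "lfzdtp"
  "lahdf" -> "LAHDF" -> "AHDF" -> "AHDF" -> "ahdf"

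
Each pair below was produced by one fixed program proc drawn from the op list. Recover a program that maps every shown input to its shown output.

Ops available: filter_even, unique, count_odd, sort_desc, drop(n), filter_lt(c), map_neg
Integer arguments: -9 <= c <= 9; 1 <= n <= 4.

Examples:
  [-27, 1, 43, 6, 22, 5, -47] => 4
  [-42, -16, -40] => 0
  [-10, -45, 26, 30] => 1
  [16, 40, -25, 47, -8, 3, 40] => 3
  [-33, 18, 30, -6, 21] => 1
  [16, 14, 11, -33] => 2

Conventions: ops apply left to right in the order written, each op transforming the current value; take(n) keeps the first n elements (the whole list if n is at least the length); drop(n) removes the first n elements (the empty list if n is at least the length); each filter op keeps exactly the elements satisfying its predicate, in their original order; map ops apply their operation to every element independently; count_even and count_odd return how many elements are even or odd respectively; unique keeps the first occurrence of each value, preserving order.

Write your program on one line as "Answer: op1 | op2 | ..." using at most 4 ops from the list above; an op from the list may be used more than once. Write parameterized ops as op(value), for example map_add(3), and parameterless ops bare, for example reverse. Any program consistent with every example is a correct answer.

map_neg | drop(1) | count_odd

Check, running the answer program on each example:
  [-27, 1, 43, 6, 22, 5, -47] -> [27, -1, -43, -6, -22, -5, 47] -> [-1, -43, -6, -22, -5, 47] -> 4
  [-42, -16, -40] -> [42, 16, 40] -> [16, 40] -> 0
  [-10, -45, 26, 30] -> [10, 45, -26, -30] -> [45, -26, -30] -> 1
  [16, 40, -25, 47, -8, 3, 40] -> [-16, -40, 25, -47, 8, -3, -40] -> [-40, 25, -47, 8, -3, -40] -> 3
  [-33, 18, 30, -6, 21] -> [33, -18, -30, 6, -21] -> [-18, -30, 6, -21] -> 1
  [16, 14, 11, -33] -> [-16, -14, -11, 33] -> [-14, -11, 33] -> 2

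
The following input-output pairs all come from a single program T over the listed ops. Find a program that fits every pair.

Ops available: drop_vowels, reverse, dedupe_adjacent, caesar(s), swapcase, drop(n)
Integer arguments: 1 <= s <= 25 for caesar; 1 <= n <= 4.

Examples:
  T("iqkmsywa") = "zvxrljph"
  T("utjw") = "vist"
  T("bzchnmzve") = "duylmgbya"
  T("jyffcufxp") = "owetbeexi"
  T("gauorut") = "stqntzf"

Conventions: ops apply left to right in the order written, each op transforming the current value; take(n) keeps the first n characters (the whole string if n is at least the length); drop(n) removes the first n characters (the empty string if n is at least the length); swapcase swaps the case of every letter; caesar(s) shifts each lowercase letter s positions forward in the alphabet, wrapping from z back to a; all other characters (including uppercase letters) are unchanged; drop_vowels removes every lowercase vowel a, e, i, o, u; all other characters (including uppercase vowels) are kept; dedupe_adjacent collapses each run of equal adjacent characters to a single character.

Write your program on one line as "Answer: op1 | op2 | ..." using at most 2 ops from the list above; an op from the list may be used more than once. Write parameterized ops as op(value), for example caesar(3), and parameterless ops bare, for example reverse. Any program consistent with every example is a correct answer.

reverse | caesar(25)

Check, running the answer program on each example:
  "iqkmsywa" -> "awysmkqi" -> "zvxrljph"
  "utjw" -> "wjtu" -> "vist"
  "bzchnmzve" -> "evzmnhczb" -> "duylmgbya"
  "jyffcufxp" -> "pxfucffyj" -> "owetbeexi"
  "gauorut" -> "turouag" -> "stqntzf"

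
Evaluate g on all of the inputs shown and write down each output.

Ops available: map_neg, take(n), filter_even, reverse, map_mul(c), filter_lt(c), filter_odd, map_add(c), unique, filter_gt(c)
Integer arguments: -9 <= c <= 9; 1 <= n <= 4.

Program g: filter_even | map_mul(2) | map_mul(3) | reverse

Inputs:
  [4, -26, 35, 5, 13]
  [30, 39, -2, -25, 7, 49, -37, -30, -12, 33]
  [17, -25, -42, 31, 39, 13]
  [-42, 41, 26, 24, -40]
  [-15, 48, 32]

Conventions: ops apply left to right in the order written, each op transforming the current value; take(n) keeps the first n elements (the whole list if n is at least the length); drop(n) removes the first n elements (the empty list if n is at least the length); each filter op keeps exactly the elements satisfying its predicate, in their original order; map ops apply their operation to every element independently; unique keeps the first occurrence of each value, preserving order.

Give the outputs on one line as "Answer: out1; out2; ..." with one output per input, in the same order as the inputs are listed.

Execution, op by op:
  [4, -26, 35, 5, 13] -> [4, -26] -> [8, -52] -> [24, -156] -> [-156, 24]
  [30, 39, -2, -25, 7, 49, -37, -30, -12, 33] -> [30, -2, -30, -12] -> [60, -4, -60, -24] -> [180, -12, -180, -72] -> [-72, -180, -12, 180]
  [17, -25, -42, 31, 39, 13] -> [-42] -> [-84] -> [-252] -> [-252]
  [-42, 41, 26, 24, -40] -> [-42, 26, 24, -40] -> [-84, 52, 48, -80] -> [-252, 156, 144, -240] -> [-240, 144, 156, -252]
  [-15, 48, 32] -> [48, 32] -> [96, 64] -> [288, 192] -> [192, 288]

[-156, 24]; [-72, -180, -12, 180]; [-252]; [-240, 144, 156, -252]; [192, 288]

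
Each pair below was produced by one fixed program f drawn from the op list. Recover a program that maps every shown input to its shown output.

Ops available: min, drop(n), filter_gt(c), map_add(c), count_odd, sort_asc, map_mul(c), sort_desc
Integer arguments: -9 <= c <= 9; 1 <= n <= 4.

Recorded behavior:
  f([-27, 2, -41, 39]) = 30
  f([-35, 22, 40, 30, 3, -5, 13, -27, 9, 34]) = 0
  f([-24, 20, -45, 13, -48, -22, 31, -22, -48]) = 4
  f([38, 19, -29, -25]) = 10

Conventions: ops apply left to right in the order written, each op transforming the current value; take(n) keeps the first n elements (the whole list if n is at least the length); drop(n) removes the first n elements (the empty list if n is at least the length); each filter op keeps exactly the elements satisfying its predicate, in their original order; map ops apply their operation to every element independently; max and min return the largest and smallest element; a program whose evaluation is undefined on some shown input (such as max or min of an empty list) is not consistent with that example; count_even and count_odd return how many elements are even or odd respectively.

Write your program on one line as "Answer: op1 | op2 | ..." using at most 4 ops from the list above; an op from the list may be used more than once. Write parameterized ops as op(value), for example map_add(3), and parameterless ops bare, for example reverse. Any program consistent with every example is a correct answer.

map_add(-9) | filter_gt(-1) | sort_asc | min

Check, running the answer program on each example:
  [-27, 2, -41, 39] -> [-36, -7, -50, 30] -> [30] -> [30] -> 30
  [-35, 22, 40, 30, 3, -5, 13, -27, 9, 34] -> [-44, 13, 31, 21, -6, -14, 4, -36, 0, 25] -> [13, 31, 21, 4, 0, 25] -> [0, 4, 13, 21, 25, 31] -> 0
  [-24, 20, -45, 13, -48, -22, 31, -22, -48] -> [-33, 11, -54, 4, -57, -31, 22, -31, -57] -> [11, 4, 22] -> [4, 11, 22] -> 4
  [38, 19, -29, -25] -> [29, 10, -38, -34] -> [29, 10] -> [10, 29] -> 10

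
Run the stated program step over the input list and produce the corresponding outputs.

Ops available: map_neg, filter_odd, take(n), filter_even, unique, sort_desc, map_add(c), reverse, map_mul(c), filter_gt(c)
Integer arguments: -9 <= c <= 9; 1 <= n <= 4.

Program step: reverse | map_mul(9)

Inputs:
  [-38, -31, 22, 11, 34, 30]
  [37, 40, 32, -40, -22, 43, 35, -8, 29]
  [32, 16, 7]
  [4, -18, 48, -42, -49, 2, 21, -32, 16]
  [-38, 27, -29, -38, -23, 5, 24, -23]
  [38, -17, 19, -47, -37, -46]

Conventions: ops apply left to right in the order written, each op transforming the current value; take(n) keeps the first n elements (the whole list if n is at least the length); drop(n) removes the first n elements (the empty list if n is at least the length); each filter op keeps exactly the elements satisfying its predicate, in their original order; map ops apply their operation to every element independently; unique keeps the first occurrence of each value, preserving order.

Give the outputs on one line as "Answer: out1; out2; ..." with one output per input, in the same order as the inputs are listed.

[270, 306, 99, 198, -279, -342]; [261, -72, 315, 387, -198, -360, 288, 360, 333]; [63, 144, 288]; [144, -288, 189, 18, -441, -378, 432, -162, 36]; [-207, 216, 45, -207, -342, -261, 243, -342]; [-414, -333, -423, 171, -153, 342]

Execution, op by op:
  [-38, -31, 22, 11, 34, 30] -> [30, 34, 11, 22, -31, -38] -> [270, 306, 99, 198, -279, -342]
  [37, 40, 32, -40, -22, 43, 35, -8, 29] -> [29, -8, 35, 43, -22, -40, 32, 40, 37] -> [261, -72, 315, 387, -198, -360, 288, 360, 333]
  [32, 16, 7] -> [7, 16, 32] -> [63, 144, 288]
  [4, -18, 48, -42, -49, 2, 21, -32, 16] -> [16, -32, 21, 2, -49, -42, 48, -18, 4] -> [144, -288, 189, 18, -441, -378, 432, -162, 36]
  [-38, 27, -29, -38, -23, 5, 24, -23] -> [-23, 24, 5, -23, -38, -29, 27, -38] -> [-207, 216, 45, -207, -342, -261, 243, -342]
  [38, -17, 19, -47, -37, -46] -> [-46, -37, -47, 19, -17, 38] -> [-414, -333, -423, 171, -153, 342]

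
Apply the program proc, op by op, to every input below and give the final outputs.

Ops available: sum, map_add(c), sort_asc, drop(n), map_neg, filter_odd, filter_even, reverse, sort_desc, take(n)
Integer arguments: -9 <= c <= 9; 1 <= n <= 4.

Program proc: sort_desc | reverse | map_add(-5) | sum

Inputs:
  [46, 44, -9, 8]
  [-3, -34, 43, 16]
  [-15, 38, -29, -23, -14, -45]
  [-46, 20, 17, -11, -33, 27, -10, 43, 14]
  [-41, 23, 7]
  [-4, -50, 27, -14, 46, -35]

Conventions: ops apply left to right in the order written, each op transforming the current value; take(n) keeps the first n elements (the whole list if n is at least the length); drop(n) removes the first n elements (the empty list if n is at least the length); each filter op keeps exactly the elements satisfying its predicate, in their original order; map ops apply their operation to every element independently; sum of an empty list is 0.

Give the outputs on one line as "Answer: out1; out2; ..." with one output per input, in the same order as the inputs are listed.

Execution, op by op:
  [46, 44, -9, 8] -> [46, 44, 8, -9] -> [-9, 8, 44, 46] -> [-14, 3, 39, 41] -> 69
  [-3, -34, 43, 16] -> [43, 16, -3, -34] -> [-34, -3, 16, 43] -> [-39, -8, 11, 38] -> 2
  [-15, 38, -29, -23, -14, -45] -> [38, -14, -15, -23, -29, -45] -> [-45, -29, -23, -15, -14, 38] -> [-50, -34, -28, -20, -19, 33] -> -118
  [-46, 20, 17, -11, -33, 27, -10, 43, 14] -> [43, 27, 20, 17, 14, -10, -11, -33, -46] -> [-46, -33, -11, -10, 14, 17, 20, 27, 43] -> [-51, -38, -16, -15, 9, 12, 15, 22, 38] -> -24
  [-41, 23, 7] -> [23, 7, -41] -> [-41, 7, 23] -> [-46, 2, 18] -> -26
  [-4, -50, 27, -14, 46, -35] -> [46, 27, -4, -14, -35, -50] -> [-50, -35, -14, -4, 27, 46] -> [-55, -40, -19, -9, 22, 41] -> -60

69; 2; -118; -24; -26; -60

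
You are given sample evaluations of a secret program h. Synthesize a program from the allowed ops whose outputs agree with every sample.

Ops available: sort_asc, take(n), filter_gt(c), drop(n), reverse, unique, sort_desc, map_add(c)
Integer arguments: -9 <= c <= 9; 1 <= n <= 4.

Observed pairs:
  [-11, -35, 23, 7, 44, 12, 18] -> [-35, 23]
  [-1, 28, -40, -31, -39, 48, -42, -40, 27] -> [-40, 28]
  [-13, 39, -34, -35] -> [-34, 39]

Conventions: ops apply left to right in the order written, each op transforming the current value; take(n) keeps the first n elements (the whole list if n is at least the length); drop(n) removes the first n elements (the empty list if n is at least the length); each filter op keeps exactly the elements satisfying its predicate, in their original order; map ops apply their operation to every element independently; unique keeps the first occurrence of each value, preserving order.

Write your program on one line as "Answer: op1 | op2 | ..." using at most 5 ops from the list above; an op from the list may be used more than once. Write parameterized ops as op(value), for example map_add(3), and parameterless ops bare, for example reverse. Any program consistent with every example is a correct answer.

drop(1) | take(3) | take(2) | sort_asc

Check, running the answer program on each example:
  [-11, -35, 23, 7, 44, 12, 18] -> [-35, 23, 7, 44, 12, 18] -> [-35, 23, 7] -> [-35, 23] -> [-35, 23]
  [-1, 28, -40, -31, -39, 48, -42, -40, 27] -> [28, -40, -31, -39, 48, -42, -40, 27] -> [28, -40, -31] -> [28, -40] -> [-40, 28]
  [-13, 39, -34, -35] -> [39, -34, -35] -> [39, -34, -35] -> [39, -34] -> [-34, 39]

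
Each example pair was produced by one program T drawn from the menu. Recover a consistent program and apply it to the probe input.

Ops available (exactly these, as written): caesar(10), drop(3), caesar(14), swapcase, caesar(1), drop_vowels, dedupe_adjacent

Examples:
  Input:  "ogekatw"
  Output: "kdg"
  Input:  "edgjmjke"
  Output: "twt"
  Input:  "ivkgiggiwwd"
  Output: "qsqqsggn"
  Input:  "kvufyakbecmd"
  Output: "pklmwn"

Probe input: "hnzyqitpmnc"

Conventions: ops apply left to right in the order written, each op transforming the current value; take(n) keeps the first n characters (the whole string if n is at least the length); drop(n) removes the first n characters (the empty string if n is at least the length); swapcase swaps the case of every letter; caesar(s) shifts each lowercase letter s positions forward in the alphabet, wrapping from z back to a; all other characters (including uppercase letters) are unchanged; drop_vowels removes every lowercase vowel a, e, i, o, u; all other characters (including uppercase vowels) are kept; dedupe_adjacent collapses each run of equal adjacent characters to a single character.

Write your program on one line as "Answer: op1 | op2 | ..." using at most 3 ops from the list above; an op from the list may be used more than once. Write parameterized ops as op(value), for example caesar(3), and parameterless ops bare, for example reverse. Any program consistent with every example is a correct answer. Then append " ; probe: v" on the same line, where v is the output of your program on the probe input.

drop(3) | caesar(10) | drop_vowels ; probe: "sdzwxm"

Check, running the answer program on each example:
  "ogekatw" -> "katw" -> "ukdg" -> "kdg"
  "edgjmjke" -> "jmjke" -> "twtuo" -> "twt"
  "ivkgiggiwwd" -> "giggiwwd" -> "qsqqsggn" -> "qsqqsggn"
  "kvufyakbecmd" -> "fyakbecmd" -> "pikulomwn" -> "pklmwn"
  probe: "hnzyqitpmnc" -> "yqitpmnc" -> "iasdzwxm" -> "sdzwxm"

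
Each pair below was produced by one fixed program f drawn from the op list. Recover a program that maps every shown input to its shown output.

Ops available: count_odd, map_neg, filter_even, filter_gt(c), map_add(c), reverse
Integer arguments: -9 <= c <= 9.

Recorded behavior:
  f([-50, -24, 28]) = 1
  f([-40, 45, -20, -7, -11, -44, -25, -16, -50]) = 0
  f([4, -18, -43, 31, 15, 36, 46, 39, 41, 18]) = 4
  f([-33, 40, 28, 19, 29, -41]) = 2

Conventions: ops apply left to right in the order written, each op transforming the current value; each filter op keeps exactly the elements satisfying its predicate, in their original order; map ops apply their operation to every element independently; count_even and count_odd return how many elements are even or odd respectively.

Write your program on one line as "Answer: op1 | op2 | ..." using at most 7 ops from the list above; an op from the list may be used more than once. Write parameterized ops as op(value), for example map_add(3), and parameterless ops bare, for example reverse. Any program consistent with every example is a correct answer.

map_add(1) | reverse | map_add(-1) | filter_gt(2) | map_add(-3) | count_odd

Check, running the answer program on each example:
  [-50, -24, 28] -> [-49, -23, 29] -> [29, -23, -49] -> [28, -24, -50] -> [28] -> [25] -> 1
  [-40, 45, -20, -7, -11, -44, -25, -16, -50] -> [-39, 46, -19, -6, -10, -43, -24, -15, -49] -> [-49, -15, -24, -43, -10, -6, -19, 46, -39] -> [-50, -16, -25, -44, -11, -7, -20, 45, -40] -> [45] -> [42] -> 0
  [4, -18, -43, 31, 15, 36, 46, 39, 41, 18] -> [5, -17, -42, 32, 16, 37, 47, 40, 42, 19] -> [19, 42, 40, 47, 37, 16, 32, -42, -17, 5] -> [18, 41, 39, 46, 36, 15, 31, -43, -18, 4] -> [18, 41, 39, 46, 36, 15, 31, 4] -> [15, 38, 36, 43, 33, 12, 28, 1] -> 4
  [-33, 40, 28, 19, 29, -41] -> [-32, 41, 29, 20, 30, -40] -> [-40, 30, 20, 29, 41, -32] -> [-41, 29, 19, 28, 40, -33] -> [29, 19, 28, 40] -> [26, 16, 25, 37] -> 2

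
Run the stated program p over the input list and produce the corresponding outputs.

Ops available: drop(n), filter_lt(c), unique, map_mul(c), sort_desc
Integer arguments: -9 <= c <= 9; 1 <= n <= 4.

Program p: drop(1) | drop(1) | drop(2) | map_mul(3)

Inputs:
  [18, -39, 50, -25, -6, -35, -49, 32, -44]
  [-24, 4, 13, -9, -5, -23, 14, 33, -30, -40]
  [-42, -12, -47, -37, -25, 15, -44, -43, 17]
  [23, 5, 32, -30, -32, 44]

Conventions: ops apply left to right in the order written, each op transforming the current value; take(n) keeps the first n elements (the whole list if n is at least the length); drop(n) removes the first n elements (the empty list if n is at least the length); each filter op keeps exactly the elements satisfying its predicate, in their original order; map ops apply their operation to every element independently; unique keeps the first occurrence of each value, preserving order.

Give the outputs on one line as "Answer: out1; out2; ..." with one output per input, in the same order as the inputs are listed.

Execution, op by op:
  [18, -39, 50, -25, -6, -35, -49, 32, -44] -> [-39, 50, -25, -6, -35, -49, 32, -44] -> [50, -25, -6, -35, -49, 32, -44] -> [-6, -35, -49, 32, -44] -> [-18, -105, -147, 96, -132]
  [-24, 4, 13, -9, -5, -23, 14, 33, -30, -40] -> [4, 13, -9, -5, -23, 14, 33, -30, -40] -> [13, -9, -5, -23, 14, 33, -30, -40] -> [-5, -23, 14, 33, -30, -40] -> [-15, -69, 42, 99, -90, -120]
  [-42, -12, -47, -37, -25, 15, -44, -43, 17] -> [-12, -47, -37, -25, 15, -44, -43, 17] -> [-47, -37, -25, 15, -44, -43, 17] -> [-25, 15, -44, -43, 17] -> [-75, 45, -132, -129, 51]
  [23, 5, 32, -30, -32, 44] -> [5, 32, -30, -32, 44] -> [32, -30, -32, 44] -> [-32, 44] -> [-96, 132]

[-18, -105, -147, 96, -132]; [-15, -69, 42, 99, -90, -120]; [-75, 45, -132, -129, 51]; [-96, 132]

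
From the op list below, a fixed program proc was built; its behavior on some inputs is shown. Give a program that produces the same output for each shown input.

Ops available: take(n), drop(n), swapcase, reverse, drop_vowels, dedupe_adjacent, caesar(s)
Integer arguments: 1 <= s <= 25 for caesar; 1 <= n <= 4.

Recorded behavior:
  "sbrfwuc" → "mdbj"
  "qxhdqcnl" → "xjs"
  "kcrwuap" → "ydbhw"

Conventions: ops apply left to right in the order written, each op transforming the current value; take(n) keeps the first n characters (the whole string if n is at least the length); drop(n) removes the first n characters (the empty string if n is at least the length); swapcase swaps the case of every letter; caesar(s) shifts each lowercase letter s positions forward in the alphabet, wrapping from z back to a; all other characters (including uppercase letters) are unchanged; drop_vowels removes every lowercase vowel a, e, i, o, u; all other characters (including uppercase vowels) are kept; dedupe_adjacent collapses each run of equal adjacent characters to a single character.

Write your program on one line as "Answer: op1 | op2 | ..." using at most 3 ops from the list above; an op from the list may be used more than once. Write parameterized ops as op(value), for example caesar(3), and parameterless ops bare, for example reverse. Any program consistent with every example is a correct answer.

caesar(7) | drop_vowels | drop(2)

Check, running the answer program on each example:
  "sbrfwuc" -> "ziymdbj" -> "zymdbj" -> "mdbj"
  "qxhdqcnl" -> "xeokxjus" -> "xkxjs" -> "xjs"
  "kcrwuap" -> "rjydbhw" -> "rjydbhw" -> "ydbhw"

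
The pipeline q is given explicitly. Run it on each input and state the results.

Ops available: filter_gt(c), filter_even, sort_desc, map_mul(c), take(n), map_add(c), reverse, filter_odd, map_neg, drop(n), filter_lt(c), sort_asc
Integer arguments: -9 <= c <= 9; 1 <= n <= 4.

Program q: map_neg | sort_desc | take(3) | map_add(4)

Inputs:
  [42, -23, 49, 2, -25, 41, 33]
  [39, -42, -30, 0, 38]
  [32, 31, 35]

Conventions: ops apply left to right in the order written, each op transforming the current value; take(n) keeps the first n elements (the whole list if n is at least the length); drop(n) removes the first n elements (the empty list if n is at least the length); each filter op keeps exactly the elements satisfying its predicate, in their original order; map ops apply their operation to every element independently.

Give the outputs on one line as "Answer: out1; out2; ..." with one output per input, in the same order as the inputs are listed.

Execution, op by op:
  [42, -23, 49, 2, -25, 41, 33] -> [-42, 23, -49, -2, 25, -41, -33] -> [25, 23, -2, -33, -41, -42, -49] -> [25, 23, -2] -> [29, 27, 2]
  [39, -42, -30, 0, 38] -> [-39, 42, 30, 0, -38] -> [42, 30, 0, -38, -39] -> [42, 30, 0] -> [46, 34, 4]
  [32, 31, 35] -> [-32, -31, -35] -> [-31, -32, -35] -> [-31, -32, -35] -> [-27, -28, -31]

[29, 27, 2]; [46, 34, 4]; [-27, -28, -31]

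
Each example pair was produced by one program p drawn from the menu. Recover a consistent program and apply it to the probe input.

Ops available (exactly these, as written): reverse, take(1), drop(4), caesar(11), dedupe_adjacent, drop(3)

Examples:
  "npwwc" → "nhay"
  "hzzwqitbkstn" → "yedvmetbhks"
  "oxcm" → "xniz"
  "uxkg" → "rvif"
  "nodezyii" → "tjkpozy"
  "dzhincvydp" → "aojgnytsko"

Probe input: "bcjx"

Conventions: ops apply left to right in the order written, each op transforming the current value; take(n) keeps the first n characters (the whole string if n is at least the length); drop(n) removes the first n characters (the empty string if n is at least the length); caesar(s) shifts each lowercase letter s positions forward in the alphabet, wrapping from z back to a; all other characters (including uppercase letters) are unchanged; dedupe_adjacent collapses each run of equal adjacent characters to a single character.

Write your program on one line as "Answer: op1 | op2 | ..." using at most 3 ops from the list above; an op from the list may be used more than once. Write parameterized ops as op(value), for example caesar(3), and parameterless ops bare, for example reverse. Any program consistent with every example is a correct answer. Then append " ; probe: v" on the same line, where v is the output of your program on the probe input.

caesar(11) | dedupe_adjacent | reverse ; probe: "iunm"

Check, running the answer program on each example:
  "npwwc" -> "yahhn" -> "yahn" -> "nhay"
  "hzzwqitbkstn" -> "skkhbtemvdey" -> "skhbtemvdey" -> "yedvmetbhks"
  "oxcm" -> "zinx" -> "zinx" -> "xniz"
  "uxkg" -> "fivr" -> "fivr" -> "rvif"
  "nodezyii" -> "yzopkjtt" -> "yzopkjt" -> "tjkpozy"
  "dzhincvydp" -> "okstyngjoa" -> "okstyngjoa" -> "aojgnytsko"
  probe: "bcjx" -> "mnui" -> "mnui" -> "iunm"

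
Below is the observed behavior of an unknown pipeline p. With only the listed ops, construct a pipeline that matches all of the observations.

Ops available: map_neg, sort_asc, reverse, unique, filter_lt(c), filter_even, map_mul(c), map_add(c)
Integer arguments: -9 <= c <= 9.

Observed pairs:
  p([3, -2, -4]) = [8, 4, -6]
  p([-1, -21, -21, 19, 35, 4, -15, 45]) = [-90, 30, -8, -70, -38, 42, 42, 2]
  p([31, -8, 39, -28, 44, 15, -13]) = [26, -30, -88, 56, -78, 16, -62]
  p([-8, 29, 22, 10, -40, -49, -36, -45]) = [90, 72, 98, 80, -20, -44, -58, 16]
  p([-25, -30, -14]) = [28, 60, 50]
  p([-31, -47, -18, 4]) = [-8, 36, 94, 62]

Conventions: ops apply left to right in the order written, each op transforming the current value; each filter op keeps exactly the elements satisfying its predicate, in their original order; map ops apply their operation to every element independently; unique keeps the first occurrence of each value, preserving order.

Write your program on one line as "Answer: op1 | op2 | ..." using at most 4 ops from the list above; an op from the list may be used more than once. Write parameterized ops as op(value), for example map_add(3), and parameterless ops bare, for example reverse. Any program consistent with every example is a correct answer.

map_mul(2) | reverse | map_neg

Check, running the answer program on each example:
  [3, -2, -4] -> [6, -4, -8] -> [-8, -4, 6] -> [8, 4, -6]
  [-1, -21, -21, 19, 35, 4, -15, 45] -> [-2, -42, -42, 38, 70, 8, -30, 90] -> [90, -30, 8, 70, 38, -42, -42, -2] -> [-90, 30, -8, -70, -38, 42, 42, 2]
  [31, -8, 39, -28, 44, 15, -13] -> [62, -16, 78, -56, 88, 30, -26] -> [-26, 30, 88, -56, 78, -16, 62] -> [26, -30, -88, 56, -78, 16, -62]
  [-8, 29, 22, 10, -40, -49, -36, -45] -> [-16, 58, 44, 20, -80, -98, -72, -90] -> [-90, -72, -98, -80, 20, 44, 58, -16] -> [90, 72, 98, 80, -20, -44, -58, 16]
  [-25, -30, -14] -> [-50, -60, -28] -> [-28, -60, -50] -> [28, 60, 50]
  [-31, -47, -18, 4] -> [-62, -94, -36, 8] -> [8, -36, -94, -62] -> [-8, 36, 94, 62]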